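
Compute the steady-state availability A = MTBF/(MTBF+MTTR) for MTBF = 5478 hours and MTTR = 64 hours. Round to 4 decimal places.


MTBF = 5478
MTTR = 64
MTBF + MTTR = 5542
A = 5478 / 5542
A = 0.9885

0.9885


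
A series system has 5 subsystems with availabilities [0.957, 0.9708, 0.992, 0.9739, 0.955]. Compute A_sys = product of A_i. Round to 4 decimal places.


Subsystems: [0.957, 0.9708, 0.992, 0.9739, 0.955]
After subsystem 1 (A=0.957): product = 0.957
After subsystem 2 (A=0.9708): product = 0.9291
After subsystem 3 (A=0.992): product = 0.9216
After subsystem 4 (A=0.9739): product = 0.8976
After subsystem 5 (A=0.955): product = 0.8572
A_sys = 0.8572

0.8572


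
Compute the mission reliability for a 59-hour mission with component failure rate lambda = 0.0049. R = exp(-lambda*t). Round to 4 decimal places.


lambda = 0.0049
mission_time = 59
lambda * t = 0.0049 * 59 = 0.2891
R = exp(-0.2891)
R = 0.7489

0.7489


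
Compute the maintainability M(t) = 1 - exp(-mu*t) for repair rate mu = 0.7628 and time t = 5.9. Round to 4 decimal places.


mu = 0.7628, t = 5.9
mu * t = 0.7628 * 5.9 = 4.5005
exp(-4.5005) = 0.0111
M(t) = 1 - 0.0111
M(t) = 0.9889

0.9889


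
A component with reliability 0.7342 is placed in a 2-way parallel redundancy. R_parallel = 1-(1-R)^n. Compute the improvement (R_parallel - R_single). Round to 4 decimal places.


R_single = 0.7342, n = 2
1 - R_single = 0.2658
(1 - R_single)^n = 0.2658^2 = 0.0706
R_parallel = 1 - 0.0706 = 0.9294
Improvement = 0.9294 - 0.7342
Improvement = 0.1952

0.1952


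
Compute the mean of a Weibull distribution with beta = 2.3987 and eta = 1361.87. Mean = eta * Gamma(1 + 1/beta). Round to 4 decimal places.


beta = 2.3987, eta = 1361.87
1/beta = 0.4169
1 + 1/beta = 1.4169
Gamma(1.4169) = 0.8865
Mean = 1361.87 * 0.8865
Mean = 1207.2613

1207.2613


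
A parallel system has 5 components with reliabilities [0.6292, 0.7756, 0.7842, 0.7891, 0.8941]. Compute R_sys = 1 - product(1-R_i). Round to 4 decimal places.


Components: [0.6292, 0.7756, 0.7842, 0.7891, 0.8941]
(1 - 0.6292) = 0.3708, running product = 0.3708
(1 - 0.7756) = 0.2244, running product = 0.0832
(1 - 0.7842) = 0.2158, running product = 0.018
(1 - 0.7891) = 0.2109, running product = 0.0038
(1 - 0.8941) = 0.1059, running product = 0.0004
Product of (1-R_i) = 0.0004
R_sys = 1 - 0.0004 = 0.9996

0.9996


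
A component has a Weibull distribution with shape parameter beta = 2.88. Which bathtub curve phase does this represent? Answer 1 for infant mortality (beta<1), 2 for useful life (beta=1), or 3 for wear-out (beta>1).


beta = 2.88
Compare beta to 1:
beta < 1 => infant mortality (phase 1)
beta = 1 => useful life (phase 2)
beta > 1 => wear-out (phase 3)
Since beta = 2.88, this is wear-out (increasing failure rate)
Phase = 3

3


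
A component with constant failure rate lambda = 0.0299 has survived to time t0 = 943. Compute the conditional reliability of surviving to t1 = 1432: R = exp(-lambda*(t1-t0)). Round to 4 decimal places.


lambda = 0.0299
t0 = 943, t1 = 1432
t1 - t0 = 489
lambda * (t1-t0) = 0.0299 * 489 = 14.6211
R = exp(-14.6211)
R = 0.0

0.0


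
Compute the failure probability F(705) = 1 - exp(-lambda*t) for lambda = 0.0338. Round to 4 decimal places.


lambda = 0.0338, t = 705
lambda * t = 23.829
exp(-23.829) = 0.0
F(t) = 1 - 0.0
F(t) = 1.0

1.0


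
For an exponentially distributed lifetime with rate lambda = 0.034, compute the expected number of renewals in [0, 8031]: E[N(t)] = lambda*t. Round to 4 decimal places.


lambda = 0.034
t = 8031
E[N(t)] = lambda * t
E[N(t)] = 0.034 * 8031
E[N(t)] = 273.054

273.054


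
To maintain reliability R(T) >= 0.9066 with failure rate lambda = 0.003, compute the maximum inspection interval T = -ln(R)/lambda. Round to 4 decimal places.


R_target = 0.9066
lambda = 0.003
-ln(0.9066) = 0.0981
T = 0.0981 / 0.003
T = 32.6846

32.6846


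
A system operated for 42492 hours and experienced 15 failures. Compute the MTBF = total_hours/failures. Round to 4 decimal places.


total_hours = 42492
failures = 15
MTBF = 42492 / 15
MTBF = 2832.8

2832.8


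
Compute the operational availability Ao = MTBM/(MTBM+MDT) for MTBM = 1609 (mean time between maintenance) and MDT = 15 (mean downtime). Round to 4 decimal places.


MTBM = 1609
MDT = 15
MTBM + MDT = 1624
Ao = 1609 / 1624
Ao = 0.9908

0.9908


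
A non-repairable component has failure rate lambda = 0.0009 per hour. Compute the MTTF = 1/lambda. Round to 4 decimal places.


lambda = 0.0009
MTTF = 1 / 0.0009
MTTF = 1111.1111

1111.1111


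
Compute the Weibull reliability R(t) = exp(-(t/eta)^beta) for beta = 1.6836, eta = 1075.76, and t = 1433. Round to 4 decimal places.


beta = 1.6836, eta = 1075.76, t = 1433
t/eta = 1433 / 1075.76 = 1.3321
(t/eta)^beta = 1.3321^1.6836 = 1.6205
R(t) = exp(-1.6205)
R(t) = 0.1978

0.1978


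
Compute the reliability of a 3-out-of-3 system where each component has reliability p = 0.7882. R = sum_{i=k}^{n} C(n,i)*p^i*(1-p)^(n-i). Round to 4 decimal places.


k = 3, n = 3, p = 0.7882
i=3: C(3,3)=1 * 0.7882^3 * 0.2118^0 = 0.4897
R = sum of terms = 0.4897

0.4897


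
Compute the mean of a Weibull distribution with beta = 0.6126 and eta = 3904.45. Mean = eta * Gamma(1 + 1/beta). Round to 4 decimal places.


beta = 0.6126, eta = 3904.45
1/beta = 1.6324
1 + 1/beta = 2.6324
Gamma(2.6324) = 1.4652
Mean = 3904.45 * 1.4652
Mean = 5720.7319

5720.7319


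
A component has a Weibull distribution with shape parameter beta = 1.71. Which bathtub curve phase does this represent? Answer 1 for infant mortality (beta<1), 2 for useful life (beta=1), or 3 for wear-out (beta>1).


beta = 1.71
Compare beta to 1:
beta < 1 => infant mortality (phase 1)
beta = 1 => useful life (phase 2)
beta > 1 => wear-out (phase 3)
Since beta = 1.71, this is wear-out (increasing failure rate)
Phase = 3

3


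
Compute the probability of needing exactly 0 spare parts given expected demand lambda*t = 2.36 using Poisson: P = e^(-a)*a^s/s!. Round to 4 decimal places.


a = 2.36, s = 0
e^(-a) = e^(-2.36) = 0.0944
a^s = 2.36^0 = 1.0
s! = 1
P = 0.0944 * 1.0 / 1
P = 0.0944

0.0944


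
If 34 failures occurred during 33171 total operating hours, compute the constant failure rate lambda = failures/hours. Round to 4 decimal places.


failures = 34
total_hours = 33171
lambda = 34 / 33171
lambda = 0.001

0.001


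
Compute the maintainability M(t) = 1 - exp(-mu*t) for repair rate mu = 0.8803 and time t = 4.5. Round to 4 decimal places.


mu = 0.8803, t = 4.5
mu * t = 0.8803 * 4.5 = 3.9613
exp(-3.9613) = 0.019
M(t) = 1 - 0.019
M(t) = 0.981

0.981


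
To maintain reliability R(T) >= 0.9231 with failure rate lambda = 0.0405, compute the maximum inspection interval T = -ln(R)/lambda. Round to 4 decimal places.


R_target = 0.9231
lambda = 0.0405
-ln(0.9231) = 0.08
T = 0.08 / 0.0405
T = 1.9757

1.9757


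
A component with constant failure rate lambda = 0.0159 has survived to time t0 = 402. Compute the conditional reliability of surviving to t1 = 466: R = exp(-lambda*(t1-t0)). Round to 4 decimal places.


lambda = 0.0159
t0 = 402, t1 = 466
t1 - t0 = 64
lambda * (t1-t0) = 0.0159 * 64 = 1.0176
R = exp(-1.0176)
R = 0.3615

0.3615


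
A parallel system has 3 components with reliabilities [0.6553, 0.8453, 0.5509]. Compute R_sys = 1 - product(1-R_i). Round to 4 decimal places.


Components: [0.6553, 0.8453, 0.5509]
(1 - 0.6553) = 0.3447, running product = 0.3447
(1 - 0.8453) = 0.1547, running product = 0.0533
(1 - 0.5509) = 0.4491, running product = 0.0239
Product of (1-R_i) = 0.0239
R_sys = 1 - 0.0239 = 0.9761

0.9761


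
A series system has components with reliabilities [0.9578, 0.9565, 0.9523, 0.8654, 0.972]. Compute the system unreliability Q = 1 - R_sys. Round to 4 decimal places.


Components: [0.9578, 0.9565, 0.9523, 0.8654, 0.972]
After component 1: product = 0.9578
After component 2: product = 0.9161
After component 3: product = 0.8724
After component 4: product = 0.755
After component 5: product = 0.7339
R_sys = 0.7339
Q = 1 - 0.7339 = 0.2661

0.2661


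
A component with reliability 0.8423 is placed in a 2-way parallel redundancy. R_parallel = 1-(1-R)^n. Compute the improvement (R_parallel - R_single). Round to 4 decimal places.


R_single = 0.8423, n = 2
1 - R_single = 0.1577
(1 - R_single)^n = 0.1577^2 = 0.0249
R_parallel = 1 - 0.0249 = 0.9751
Improvement = 0.9751 - 0.8423
Improvement = 0.1328

0.1328


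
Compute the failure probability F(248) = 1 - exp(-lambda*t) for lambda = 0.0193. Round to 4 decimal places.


lambda = 0.0193, t = 248
lambda * t = 4.7864
exp(-4.7864) = 0.0083
F(t) = 1 - 0.0083
F(t) = 0.9917

0.9917


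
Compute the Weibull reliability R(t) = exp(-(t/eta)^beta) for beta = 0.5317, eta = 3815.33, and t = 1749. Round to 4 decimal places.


beta = 0.5317, eta = 3815.33, t = 1749
t/eta = 1749 / 3815.33 = 0.4584
(t/eta)^beta = 0.4584^0.5317 = 0.6605
R(t) = exp(-0.6605)
R(t) = 0.5166

0.5166


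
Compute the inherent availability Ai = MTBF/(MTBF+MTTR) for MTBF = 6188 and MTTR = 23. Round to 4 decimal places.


MTBF = 6188
MTTR = 23
MTBF + MTTR = 6211
Ai = 6188 / 6211
Ai = 0.9963

0.9963


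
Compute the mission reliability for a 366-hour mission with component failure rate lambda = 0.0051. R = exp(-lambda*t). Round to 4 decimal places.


lambda = 0.0051
mission_time = 366
lambda * t = 0.0051 * 366 = 1.8666
R = exp(-1.8666)
R = 0.1546

0.1546


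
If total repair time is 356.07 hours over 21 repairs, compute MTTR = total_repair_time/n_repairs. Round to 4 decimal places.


total_repair_time = 356.07
n_repairs = 21
MTTR = 356.07 / 21
MTTR = 16.9557

16.9557


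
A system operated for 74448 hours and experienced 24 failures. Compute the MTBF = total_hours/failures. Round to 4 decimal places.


total_hours = 74448
failures = 24
MTBF = 74448 / 24
MTBF = 3102.0

3102.0


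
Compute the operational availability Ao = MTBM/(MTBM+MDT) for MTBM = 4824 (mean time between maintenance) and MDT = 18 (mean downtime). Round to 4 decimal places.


MTBM = 4824
MDT = 18
MTBM + MDT = 4842
Ao = 4824 / 4842
Ao = 0.9963

0.9963


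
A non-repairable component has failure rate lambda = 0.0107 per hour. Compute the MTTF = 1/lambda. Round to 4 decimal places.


lambda = 0.0107
MTTF = 1 / 0.0107
MTTF = 93.4579

93.4579


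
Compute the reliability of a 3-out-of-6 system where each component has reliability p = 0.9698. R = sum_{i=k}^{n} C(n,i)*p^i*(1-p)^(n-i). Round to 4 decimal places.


k = 3, n = 6, p = 0.9698
i=3: C(6,3)=20 * 0.9698^3 * 0.0302^3 = 0.0005
i=4: C(6,4)=15 * 0.9698^4 * 0.0302^2 = 0.0121
i=5: C(6,5)=6 * 0.9698^5 * 0.0302^1 = 0.1554
i=6: C(6,6)=1 * 0.9698^6 * 0.0302^0 = 0.8319
R = sum of terms = 1.0

1.0


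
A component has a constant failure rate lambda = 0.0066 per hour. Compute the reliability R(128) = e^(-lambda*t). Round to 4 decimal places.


lambda = 0.0066
t = 128
lambda * t = 0.8448
R(t) = e^(-0.8448)
R(t) = 0.4296

0.4296


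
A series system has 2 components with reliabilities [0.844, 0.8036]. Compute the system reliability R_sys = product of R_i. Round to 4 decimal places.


Components: [0.844, 0.8036]
After component 1 (R=0.844): product = 0.844
After component 2 (R=0.8036): product = 0.6782
R_sys = 0.6782

0.6782


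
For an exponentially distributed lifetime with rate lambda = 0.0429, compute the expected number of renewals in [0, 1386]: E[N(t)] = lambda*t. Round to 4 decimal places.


lambda = 0.0429
t = 1386
E[N(t)] = lambda * t
E[N(t)] = 0.0429 * 1386
E[N(t)] = 59.4594

59.4594


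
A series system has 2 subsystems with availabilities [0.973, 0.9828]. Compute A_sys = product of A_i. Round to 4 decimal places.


Subsystems: [0.973, 0.9828]
After subsystem 1 (A=0.973): product = 0.973
After subsystem 2 (A=0.9828): product = 0.9563
A_sys = 0.9563

0.9563


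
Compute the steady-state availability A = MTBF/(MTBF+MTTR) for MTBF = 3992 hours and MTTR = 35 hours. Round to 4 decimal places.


MTBF = 3992
MTTR = 35
MTBF + MTTR = 4027
A = 3992 / 4027
A = 0.9913

0.9913


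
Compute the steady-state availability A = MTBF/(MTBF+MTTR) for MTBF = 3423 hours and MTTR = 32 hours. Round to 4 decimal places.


MTBF = 3423
MTTR = 32
MTBF + MTTR = 3455
A = 3423 / 3455
A = 0.9907

0.9907


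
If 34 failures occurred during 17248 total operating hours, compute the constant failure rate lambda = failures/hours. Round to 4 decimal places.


failures = 34
total_hours = 17248
lambda = 34 / 17248
lambda = 0.002

0.002


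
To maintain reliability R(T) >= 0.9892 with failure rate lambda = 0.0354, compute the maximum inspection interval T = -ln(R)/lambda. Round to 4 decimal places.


R_target = 0.9892
lambda = 0.0354
-ln(0.9892) = 0.0109
T = 0.0109 / 0.0354
T = 0.3067

0.3067


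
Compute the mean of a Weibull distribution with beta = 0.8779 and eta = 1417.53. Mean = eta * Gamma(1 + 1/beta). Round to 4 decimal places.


beta = 0.8779, eta = 1417.53
1/beta = 1.1391
1 + 1/beta = 2.1391
Gamma(2.1391) = 1.067
Mean = 1417.53 * 1.067
Mean = 1512.5265

1512.5265


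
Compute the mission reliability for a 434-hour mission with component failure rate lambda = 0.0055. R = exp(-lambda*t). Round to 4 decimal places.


lambda = 0.0055
mission_time = 434
lambda * t = 0.0055 * 434 = 2.387
R = exp(-2.387)
R = 0.0919

0.0919


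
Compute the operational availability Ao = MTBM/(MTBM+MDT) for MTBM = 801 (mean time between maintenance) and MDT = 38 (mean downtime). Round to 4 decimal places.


MTBM = 801
MDT = 38
MTBM + MDT = 839
Ao = 801 / 839
Ao = 0.9547

0.9547


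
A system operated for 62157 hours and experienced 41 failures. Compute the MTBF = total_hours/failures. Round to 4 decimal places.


total_hours = 62157
failures = 41
MTBF = 62157 / 41
MTBF = 1516.0244

1516.0244


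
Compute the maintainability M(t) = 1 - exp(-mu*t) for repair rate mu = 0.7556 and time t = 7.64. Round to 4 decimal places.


mu = 0.7556, t = 7.64
mu * t = 0.7556 * 7.64 = 5.7728
exp(-5.7728) = 0.0031
M(t) = 1 - 0.0031
M(t) = 0.9969

0.9969


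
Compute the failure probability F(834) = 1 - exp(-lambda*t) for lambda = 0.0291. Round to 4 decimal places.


lambda = 0.0291, t = 834
lambda * t = 24.2694
exp(-24.2694) = 0.0
F(t) = 1 - 0.0
F(t) = 1.0

1.0


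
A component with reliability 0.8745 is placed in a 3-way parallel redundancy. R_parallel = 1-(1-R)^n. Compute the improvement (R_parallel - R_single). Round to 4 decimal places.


R_single = 0.8745, n = 3
1 - R_single = 0.1255
(1 - R_single)^n = 0.1255^3 = 0.002
R_parallel = 1 - 0.002 = 0.998
Improvement = 0.998 - 0.8745
Improvement = 0.1235

0.1235


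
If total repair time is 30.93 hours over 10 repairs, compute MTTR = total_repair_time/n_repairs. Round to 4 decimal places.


total_repair_time = 30.93
n_repairs = 10
MTTR = 30.93 / 10
MTTR = 3.093

3.093


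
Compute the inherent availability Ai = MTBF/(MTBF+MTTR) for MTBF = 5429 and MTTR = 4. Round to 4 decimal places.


MTBF = 5429
MTTR = 4
MTBF + MTTR = 5433
Ai = 5429 / 5433
Ai = 0.9993

0.9993


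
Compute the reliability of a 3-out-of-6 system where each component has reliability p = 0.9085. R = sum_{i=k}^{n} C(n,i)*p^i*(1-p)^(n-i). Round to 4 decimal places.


k = 3, n = 6, p = 0.9085
i=3: C(6,3)=20 * 0.9085^3 * 0.0915^3 = 0.0115
i=4: C(6,4)=15 * 0.9085^4 * 0.0915^2 = 0.0856
i=5: C(6,5)=6 * 0.9085^5 * 0.0915^1 = 0.3398
i=6: C(6,6)=1 * 0.9085^6 * 0.0915^0 = 0.5623
R = sum of terms = 0.9991

0.9991


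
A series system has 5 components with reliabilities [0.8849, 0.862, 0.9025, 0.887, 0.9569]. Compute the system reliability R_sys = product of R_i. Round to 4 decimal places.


Components: [0.8849, 0.862, 0.9025, 0.887, 0.9569]
After component 1 (R=0.8849): product = 0.8849
After component 2 (R=0.862): product = 0.7628
After component 3 (R=0.9025): product = 0.6884
After component 4 (R=0.887): product = 0.6106
After component 5 (R=0.9569): product = 0.5843
R_sys = 0.5843

0.5843


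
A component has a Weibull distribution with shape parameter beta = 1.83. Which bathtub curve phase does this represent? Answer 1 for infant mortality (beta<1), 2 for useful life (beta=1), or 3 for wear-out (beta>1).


beta = 1.83
Compare beta to 1:
beta < 1 => infant mortality (phase 1)
beta = 1 => useful life (phase 2)
beta > 1 => wear-out (phase 3)
Since beta = 1.83, this is wear-out (increasing failure rate)
Phase = 3

3


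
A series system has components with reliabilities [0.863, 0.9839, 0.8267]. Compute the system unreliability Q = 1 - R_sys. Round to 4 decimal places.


Components: [0.863, 0.9839, 0.8267]
After component 1: product = 0.863
After component 2: product = 0.8491
After component 3: product = 0.702
R_sys = 0.702
Q = 1 - 0.702 = 0.298

0.298


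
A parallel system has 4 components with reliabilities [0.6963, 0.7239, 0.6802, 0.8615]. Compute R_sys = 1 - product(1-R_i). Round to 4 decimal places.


Components: [0.6963, 0.7239, 0.6802, 0.8615]
(1 - 0.6963) = 0.3037, running product = 0.3037
(1 - 0.7239) = 0.2761, running product = 0.0839
(1 - 0.6802) = 0.3198, running product = 0.0268
(1 - 0.8615) = 0.1385, running product = 0.0037
Product of (1-R_i) = 0.0037
R_sys = 1 - 0.0037 = 0.9963

0.9963


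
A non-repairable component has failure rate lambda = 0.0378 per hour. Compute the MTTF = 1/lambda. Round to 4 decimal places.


lambda = 0.0378
MTTF = 1 / 0.0378
MTTF = 26.455

26.455


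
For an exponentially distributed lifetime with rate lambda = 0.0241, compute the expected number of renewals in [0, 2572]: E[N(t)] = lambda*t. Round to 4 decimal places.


lambda = 0.0241
t = 2572
E[N(t)] = lambda * t
E[N(t)] = 0.0241 * 2572
E[N(t)] = 61.9852

61.9852


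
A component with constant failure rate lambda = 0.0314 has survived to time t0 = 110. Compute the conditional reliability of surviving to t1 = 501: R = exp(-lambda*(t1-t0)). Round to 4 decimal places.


lambda = 0.0314
t0 = 110, t1 = 501
t1 - t0 = 391
lambda * (t1-t0) = 0.0314 * 391 = 12.2774
R = exp(-12.2774)
R = 0.0

0.0


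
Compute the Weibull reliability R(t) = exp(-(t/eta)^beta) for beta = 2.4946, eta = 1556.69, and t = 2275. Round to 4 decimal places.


beta = 2.4946, eta = 1556.69, t = 2275
t/eta = 2275 / 1556.69 = 1.4614
(t/eta)^beta = 1.4614^2.4946 = 2.5767
R(t) = exp(-2.5767)
R(t) = 0.076

0.076


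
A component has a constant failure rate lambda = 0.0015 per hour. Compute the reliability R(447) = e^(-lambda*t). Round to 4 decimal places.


lambda = 0.0015
t = 447
lambda * t = 0.6705
R(t) = e^(-0.6705)
R(t) = 0.5115

0.5115


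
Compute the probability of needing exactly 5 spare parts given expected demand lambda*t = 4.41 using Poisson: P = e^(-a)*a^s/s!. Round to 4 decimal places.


a = 4.41, s = 5
e^(-a) = e^(-4.41) = 0.0122
a^s = 4.41^5 = 1667.9881
s! = 120
P = 0.0122 * 1667.9881 / 120
P = 0.169

0.169


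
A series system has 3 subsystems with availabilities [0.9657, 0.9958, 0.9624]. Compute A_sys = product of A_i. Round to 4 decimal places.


Subsystems: [0.9657, 0.9958, 0.9624]
After subsystem 1 (A=0.9657): product = 0.9657
After subsystem 2 (A=0.9958): product = 0.9616
After subsystem 3 (A=0.9624): product = 0.9255
A_sys = 0.9255

0.9255


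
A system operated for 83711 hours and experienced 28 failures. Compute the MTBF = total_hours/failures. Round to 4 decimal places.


total_hours = 83711
failures = 28
MTBF = 83711 / 28
MTBF = 2989.6786

2989.6786


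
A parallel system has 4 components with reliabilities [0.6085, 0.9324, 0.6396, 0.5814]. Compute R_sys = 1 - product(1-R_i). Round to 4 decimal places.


Components: [0.6085, 0.9324, 0.6396, 0.5814]
(1 - 0.6085) = 0.3915, running product = 0.3915
(1 - 0.9324) = 0.0676, running product = 0.0265
(1 - 0.6396) = 0.3604, running product = 0.0095
(1 - 0.5814) = 0.4186, running product = 0.004
Product of (1-R_i) = 0.004
R_sys = 1 - 0.004 = 0.996

0.996


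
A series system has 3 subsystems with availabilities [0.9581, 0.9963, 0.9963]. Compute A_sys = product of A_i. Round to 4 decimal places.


Subsystems: [0.9581, 0.9963, 0.9963]
After subsystem 1 (A=0.9581): product = 0.9581
After subsystem 2 (A=0.9963): product = 0.9546
After subsystem 3 (A=0.9963): product = 0.951
A_sys = 0.951

0.951


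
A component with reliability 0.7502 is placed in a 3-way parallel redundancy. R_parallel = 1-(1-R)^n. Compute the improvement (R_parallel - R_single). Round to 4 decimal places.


R_single = 0.7502, n = 3
1 - R_single = 0.2498
(1 - R_single)^n = 0.2498^3 = 0.0156
R_parallel = 1 - 0.0156 = 0.9844
Improvement = 0.9844 - 0.7502
Improvement = 0.2342

0.2342


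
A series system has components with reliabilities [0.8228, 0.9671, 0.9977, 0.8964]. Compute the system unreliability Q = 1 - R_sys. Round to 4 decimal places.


Components: [0.8228, 0.9671, 0.9977, 0.8964]
After component 1: product = 0.8228
After component 2: product = 0.7957
After component 3: product = 0.7939
After component 4: product = 0.7117
R_sys = 0.7117
Q = 1 - 0.7117 = 0.2883

0.2883


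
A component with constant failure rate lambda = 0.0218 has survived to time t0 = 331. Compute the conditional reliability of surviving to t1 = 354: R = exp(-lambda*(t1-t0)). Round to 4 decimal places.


lambda = 0.0218
t0 = 331, t1 = 354
t1 - t0 = 23
lambda * (t1-t0) = 0.0218 * 23 = 0.5014
R = exp(-0.5014)
R = 0.6057

0.6057


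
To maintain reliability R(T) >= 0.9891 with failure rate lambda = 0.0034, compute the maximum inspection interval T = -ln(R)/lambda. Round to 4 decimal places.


R_target = 0.9891
lambda = 0.0034
-ln(0.9891) = 0.011
T = 0.011 / 0.0034
T = 3.2235

3.2235


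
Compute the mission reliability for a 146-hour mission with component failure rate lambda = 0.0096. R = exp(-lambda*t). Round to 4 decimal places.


lambda = 0.0096
mission_time = 146
lambda * t = 0.0096 * 146 = 1.4016
R = exp(-1.4016)
R = 0.2462

0.2462


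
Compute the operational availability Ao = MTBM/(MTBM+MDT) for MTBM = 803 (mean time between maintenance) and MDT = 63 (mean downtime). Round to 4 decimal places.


MTBM = 803
MDT = 63
MTBM + MDT = 866
Ao = 803 / 866
Ao = 0.9273

0.9273


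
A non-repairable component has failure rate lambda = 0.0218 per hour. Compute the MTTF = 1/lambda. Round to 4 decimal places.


lambda = 0.0218
MTTF = 1 / 0.0218
MTTF = 45.8716

45.8716


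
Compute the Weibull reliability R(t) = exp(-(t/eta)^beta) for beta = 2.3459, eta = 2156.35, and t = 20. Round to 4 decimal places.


beta = 2.3459, eta = 2156.35, t = 20
t/eta = 20 / 2156.35 = 0.0093
(t/eta)^beta = 0.0093^2.3459 = 0.0
R(t) = exp(-0.0)
R(t) = 1.0

1.0


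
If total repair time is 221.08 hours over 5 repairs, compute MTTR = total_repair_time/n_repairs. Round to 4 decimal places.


total_repair_time = 221.08
n_repairs = 5
MTTR = 221.08 / 5
MTTR = 44.216

44.216


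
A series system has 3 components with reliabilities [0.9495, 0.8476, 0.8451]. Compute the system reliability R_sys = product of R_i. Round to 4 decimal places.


Components: [0.9495, 0.8476, 0.8451]
After component 1 (R=0.9495): product = 0.9495
After component 2 (R=0.8476): product = 0.8048
After component 3 (R=0.8451): product = 0.6801
R_sys = 0.6801

0.6801


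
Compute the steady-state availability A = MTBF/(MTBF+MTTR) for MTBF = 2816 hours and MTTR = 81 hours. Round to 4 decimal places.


MTBF = 2816
MTTR = 81
MTBF + MTTR = 2897
A = 2816 / 2897
A = 0.972

0.972


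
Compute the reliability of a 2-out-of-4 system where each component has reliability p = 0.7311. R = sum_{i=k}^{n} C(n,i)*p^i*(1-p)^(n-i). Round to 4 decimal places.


k = 2, n = 4, p = 0.7311
i=2: C(4,2)=6 * 0.7311^2 * 0.2689^2 = 0.2319
i=3: C(4,3)=4 * 0.7311^3 * 0.2689^1 = 0.4203
i=4: C(4,4)=1 * 0.7311^4 * 0.2689^0 = 0.2857
R = sum of terms = 0.9379

0.9379


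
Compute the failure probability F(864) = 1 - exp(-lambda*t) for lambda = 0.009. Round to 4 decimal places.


lambda = 0.009, t = 864
lambda * t = 7.776
exp(-7.776) = 0.0004
F(t) = 1 - 0.0004
F(t) = 0.9996

0.9996


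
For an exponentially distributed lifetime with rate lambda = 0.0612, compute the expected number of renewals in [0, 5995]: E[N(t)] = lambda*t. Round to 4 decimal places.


lambda = 0.0612
t = 5995
E[N(t)] = lambda * t
E[N(t)] = 0.0612 * 5995
E[N(t)] = 366.894

366.894


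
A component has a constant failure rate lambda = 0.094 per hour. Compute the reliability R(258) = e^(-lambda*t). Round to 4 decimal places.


lambda = 0.094
t = 258
lambda * t = 24.252
R(t) = e^(-24.252)
R(t) = 0.0

0.0


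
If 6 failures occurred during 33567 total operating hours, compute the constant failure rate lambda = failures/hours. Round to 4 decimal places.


failures = 6
total_hours = 33567
lambda = 6 / 33567
lambda = 0.0002

0.0002


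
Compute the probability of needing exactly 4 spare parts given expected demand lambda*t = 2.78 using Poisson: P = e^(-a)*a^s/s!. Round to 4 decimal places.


a = 2.78, s = 4
e^(-a) = e^(-2.78) = 0.062
a^s = 2.78^4 = 59.7282
s! = 24
P = 0.062 * 59.7282 / 24
P = 0.1544

0.1544


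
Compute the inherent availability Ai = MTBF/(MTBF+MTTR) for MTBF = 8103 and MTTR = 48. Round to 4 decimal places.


MTBF = 8103
MTTR = 48
MTBF + MTTR = 8151
Ai = 8103 / 8151
Ai = 0.9941

0.9941


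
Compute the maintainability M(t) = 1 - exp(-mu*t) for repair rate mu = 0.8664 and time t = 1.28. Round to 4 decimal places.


mu = 0.8664, t = 1.28
mu * t = 0.8664 * 1.28 = 1.109
exp(-1.109) = 0.3299
M(t) = 1 - 0.3299
M(t) = 0.6701

0.6701


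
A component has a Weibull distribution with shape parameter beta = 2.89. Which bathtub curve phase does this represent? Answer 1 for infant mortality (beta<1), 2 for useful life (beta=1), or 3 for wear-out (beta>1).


beta = 2.89
Compare beta to 1:
beta < 1 => infant mortality (phase 1)
beta = 1 => useful life (phase 2)
beta > 1 => wear-out (phase 3)
Since beta = 2.89, this is wear-out (increasing failure rate)
Phase = 3

3


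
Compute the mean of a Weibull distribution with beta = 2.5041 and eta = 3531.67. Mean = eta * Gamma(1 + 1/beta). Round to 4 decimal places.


beta = 2.5041, eta = 3531.67
1/beta = 0.3993
1 + 1/beta = 1.3993
Gamma(1.3993) = 0.8873
Mean = 3531.67 * 0.8873
Mean = 3133.6497

3133.6497


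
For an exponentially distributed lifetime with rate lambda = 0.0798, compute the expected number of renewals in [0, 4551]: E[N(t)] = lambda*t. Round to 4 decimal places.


lambda = 0.0798
t = 4551
E[N(t)] = lambda * t
E[N(t)] = 0.0798 * 4551
E[N(t)] = 363.1698

363.1698


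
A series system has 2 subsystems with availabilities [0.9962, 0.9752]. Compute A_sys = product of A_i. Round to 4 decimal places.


Subsystems: [0.9962, 0.9752]
After subsystem 1 (A=0.9962): product = 0.9962
After subsystem 2 (A=0.9752): product = 0.9715
A_sys = 0.9715

0.9715


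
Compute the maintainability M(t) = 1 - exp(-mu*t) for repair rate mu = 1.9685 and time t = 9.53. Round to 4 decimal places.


mu = 1.9685, t = 9.53
mu * t = 1.9685 * 9.53 = 18.7598
exp(-18.7598) = 0.0
M(t) = 1 - 0.0
M(t) = 1.0

1.0


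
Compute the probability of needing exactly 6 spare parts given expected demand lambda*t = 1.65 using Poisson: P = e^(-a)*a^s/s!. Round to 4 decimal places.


a = 1.65, s = 6
e^(-a) = e^(-1.65) = 0.192
a^s = 1.65^6 = 20.1792
s! = 720
P = 0.192 * 20.1792 / 720
P = 0.0054

0.0054


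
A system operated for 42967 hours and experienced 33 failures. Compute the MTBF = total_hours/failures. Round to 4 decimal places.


total_hours = 42967
failures = 33
MTBF = 42967 / 33
MTBF = 1302.0303

1302.0303


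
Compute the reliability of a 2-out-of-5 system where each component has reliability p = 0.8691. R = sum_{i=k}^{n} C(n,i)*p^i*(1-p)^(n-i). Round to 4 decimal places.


k = 2, n = 5, p = 0.8691
i=2: C(5,2)=10 * 0.8691^2 * 0.1309^3 = 0.0169
i=3: C(5,3)=10 * 0.8691^3 * 0.1309^2 = 0.1125
i=4: C(5,4)=5 * 0.8691^4 * 0.1309^1 = 0.3734
i=5: C(5,5)=1 * 0.8691^5 * 0.1309^0 = 0.4958
R = sum of terms = 0.9987

0.9987


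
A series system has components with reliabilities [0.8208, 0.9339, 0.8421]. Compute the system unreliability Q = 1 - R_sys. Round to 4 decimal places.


Components: [0.8208, 0.9339, 0.8421]
After component 1: product = 0.8208
After component 2: product = 0.7665
After component 3: product = 0.6455
R_sys = 0.6455
Q = 1 - 0.6455 = 0.3545

0.3545


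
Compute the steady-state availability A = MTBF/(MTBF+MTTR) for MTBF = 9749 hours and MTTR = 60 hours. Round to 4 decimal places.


MTBF = 9749
MTTR = 60
MTBF + MTTR = 9809
A = 9749 / 9809
A = 0.9939

0.9939


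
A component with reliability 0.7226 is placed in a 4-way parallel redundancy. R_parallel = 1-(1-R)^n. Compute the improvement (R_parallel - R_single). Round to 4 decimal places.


R_single = 0.7226, n = 4
1 - R_single = 0.2774
(1 - R_single)^n = 0.2774^4 = 0.0059
R_parallel = 1 - 0.0059 = 0.9941
Improvement = 0.9941 - 0.7226
Improvement = 0.2715

0.2715


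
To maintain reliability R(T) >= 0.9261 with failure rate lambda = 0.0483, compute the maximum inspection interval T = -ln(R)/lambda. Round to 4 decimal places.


R_target = 0.9261
lambda = 0.0483
-ln(0.9261) = 0.0768
T = 0.0768 / 0.0483
T = 1.5895

1.5895


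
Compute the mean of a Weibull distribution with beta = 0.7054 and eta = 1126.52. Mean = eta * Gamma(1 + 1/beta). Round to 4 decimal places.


beta = 0.7054, eta = 1126.52
1/beta = 1.4176
1 + 1/beta = 2.4176
Gamma(2.4176) = 1.2567
Mean = 1126.52 * 1.2567
Mean = 1415.6469

1415.6469


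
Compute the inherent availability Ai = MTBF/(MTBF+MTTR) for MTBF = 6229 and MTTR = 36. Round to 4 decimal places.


MTBF = 6229
MTTR = 36
MTBF + MTTR = 6265
Ai = 6229 / 6265
Ai = 0.9943

0.9943


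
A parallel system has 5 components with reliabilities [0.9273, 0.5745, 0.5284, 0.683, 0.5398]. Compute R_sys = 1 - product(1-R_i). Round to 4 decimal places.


Components: [0.9273, 0.5745, 0.5284, 0.683, 0.5398]
(1 - 0.9273) = 0.0727, running product = 0.0727
(1 - 0.5745) = 0.4255, running product = 0.0309
(1 - 0.5284) = 0.4716, running product = 0.0146
(1 - 0.683) = 0.317, running product = 0.0046
(1 - 0.5398) = 0.4602, running product = 0.0021
Product of (1-R_i) = 0.0021
R_sys = 1 - 0.0021 = 0.9979

0.9979


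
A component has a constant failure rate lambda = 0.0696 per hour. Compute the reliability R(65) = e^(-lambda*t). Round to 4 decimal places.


lambda = 0.0696
t = 65
lambda * t = 4.524
R(t) = e^(-4.524)
R(t) = 0.0108

0.0108


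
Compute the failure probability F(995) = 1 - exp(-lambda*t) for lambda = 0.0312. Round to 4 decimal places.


lambda = 0.0312, t = 995
lambda * t = 31.044
exp(-31.044) = 0.0
F(t) = 1 - 0.0
F(t) = 1.0

1.0


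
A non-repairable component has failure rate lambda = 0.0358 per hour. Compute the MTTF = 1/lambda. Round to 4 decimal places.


lambda = 0.0358
MTTF = 1 / 0.0358
MTTF = 27.933

27.933


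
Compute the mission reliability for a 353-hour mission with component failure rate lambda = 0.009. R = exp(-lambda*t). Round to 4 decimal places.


lambda = 0.009
mission_time = 353
lambda * t = 0.009 * 353 = 3.177
R = exp(-3.177)
R = 0.0417

0.0417


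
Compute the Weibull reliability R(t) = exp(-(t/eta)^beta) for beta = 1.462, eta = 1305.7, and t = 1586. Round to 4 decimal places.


beta = 1.462, eta = 1305.7, t = 1586
t/eta = 1586 / 1305.7 = 1.2147
(t/eta)^beta = 1.2147^1.462 = 1.3289
R(t) = exp(-1.3289)
R(t) = 0.2648

0.2648


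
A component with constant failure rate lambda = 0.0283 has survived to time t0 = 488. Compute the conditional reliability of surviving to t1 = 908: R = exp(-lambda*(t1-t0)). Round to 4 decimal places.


lambda = 0.0283
t0 = 488, t1 = 908
t1 - t0 = 420
lambda * (t1-t0) = 0.0283 * 420 = 11.886
R = exp(-11.886)
R = 0.0

0.0


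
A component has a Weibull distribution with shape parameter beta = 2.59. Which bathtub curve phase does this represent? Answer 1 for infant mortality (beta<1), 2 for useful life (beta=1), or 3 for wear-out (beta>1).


beta = 2.59
Compare beta to 1:
beta < 1 => infant mortality (phase 1)
beta = 1 => useful life (phase 2)
beta > 1 => wear-out (phase 3)
Since beta = 2.59, this is wear-out (increasing failure rate)
Phase = 3

3


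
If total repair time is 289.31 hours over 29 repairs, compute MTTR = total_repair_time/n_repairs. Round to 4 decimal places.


total_repair_time = 289.31
n_repairs = 29
MTTR = 289.31 / 29
MTTR = 9.9762

9.9762


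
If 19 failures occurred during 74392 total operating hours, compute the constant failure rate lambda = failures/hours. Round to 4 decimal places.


failures = 19
total_hours = 74392
lambda = 19 / 74392
lambda = 0.0003

0.0003


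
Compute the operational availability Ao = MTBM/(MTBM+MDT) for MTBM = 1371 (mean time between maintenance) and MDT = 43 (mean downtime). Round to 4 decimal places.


MTBM = 1371
MDT = 43
MTBM + MDT = 1414
Ao = 1371 / 1414
Ao = 0.9696

0.9696


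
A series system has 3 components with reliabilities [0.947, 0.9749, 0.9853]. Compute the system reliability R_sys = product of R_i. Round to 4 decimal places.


Components: [0.947, 0.9749, 0.9853]
After component 1 (R=0.947): product = 0.947
After component 2 (R=0.9749): product = 0.9232
After component 3 (R=0.9853): product = 0.9097
R_sys = 0.9097

0.9097


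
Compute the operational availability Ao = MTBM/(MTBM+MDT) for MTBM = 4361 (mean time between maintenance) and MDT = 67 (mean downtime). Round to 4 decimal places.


MTBM = 4361
MDT = 67
MTBM + MDT = 4428
Ao = 4361 / 4428
Ao = 0.9849

0.9849


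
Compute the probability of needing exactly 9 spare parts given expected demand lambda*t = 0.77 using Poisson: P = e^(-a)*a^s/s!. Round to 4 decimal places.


a = 0.77, s = 9
e^(-a) = e^(-0.77) = 0.463
a^s = 0.77^9 = 0.0952
s! = 362880
P = 0.463 * 0.0952 / 362880
P = 0.0

0.0


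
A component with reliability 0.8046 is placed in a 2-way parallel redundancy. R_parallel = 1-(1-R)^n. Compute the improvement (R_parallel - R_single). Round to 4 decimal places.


R_single = 0.8046, n = 2
1 - R_single = 0.1954
(1 - R_single)^n = 0.1954^2 = 0.0382
R_parallel = 1 - 0.0382 = 0.9618
Improvement = 0.9618 - 0.8046
Improvement = 0.1572

0.1572


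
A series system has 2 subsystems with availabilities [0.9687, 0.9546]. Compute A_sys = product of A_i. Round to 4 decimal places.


Subsystems: [0.9687, 0.9546]
After subsystem 1 (A=0.9687): product = 0.9687
After subsystem 2 (A=0.9546): product = 0.9247
A_sys = 0.9247

0.9247


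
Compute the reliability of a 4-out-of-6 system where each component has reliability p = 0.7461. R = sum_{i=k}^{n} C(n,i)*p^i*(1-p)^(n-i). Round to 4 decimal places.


k = 4, n = 6, p = 0.7461
i=4: C(6,4)=15 * 0.7461^4 * 0.2539^2 = 0.2996
i=5: C(6,5)=6 * 0.7461^5 * 0.2539^1 = 0.3522
i=6: C(6,6)=1 * 0.7461^6 * 0.2539^0 = 0.1725
R = sum of terms = 0.8243

0.8243


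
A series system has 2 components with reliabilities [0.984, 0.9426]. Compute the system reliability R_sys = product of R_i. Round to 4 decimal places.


Components: [0.984, 0.9426]
After component 1 (R=0.984): product = 0.984
After component 2 (R=0.9426): product = 0.9275
R_sys = 0.9275

0.9275


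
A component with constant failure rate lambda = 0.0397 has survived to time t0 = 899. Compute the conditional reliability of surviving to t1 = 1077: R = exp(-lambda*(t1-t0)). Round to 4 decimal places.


lambda = 0.0397
t0 = 899, t1 = 1077
t1 - t0 = 178
lambda * (t1-t0) = 0.0397 * 178 = 7.0666
R = exp(-7.0666)
R = 0.0009

0.0009


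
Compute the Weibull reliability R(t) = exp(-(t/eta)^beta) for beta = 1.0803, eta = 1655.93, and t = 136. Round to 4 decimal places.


beta = 1.0803, eta = 1655.93, t = 136
t/eta = 136 / 1655.93 = 0.0821
(t/eta)^beta = 0.0821^1.0803 = 0.0672
R(t) = exp(-0.0672)
R(t) = 0.935

0.935


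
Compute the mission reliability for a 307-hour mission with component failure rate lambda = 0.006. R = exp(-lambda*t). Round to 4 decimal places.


lambda = 0.006
mission_time = 307
lambda * t = 0.006 * 307 = 1.842
R = exp(-1.842)
R = 0.1585

0.1585


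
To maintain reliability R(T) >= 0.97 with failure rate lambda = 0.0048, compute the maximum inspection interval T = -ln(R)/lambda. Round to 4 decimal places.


R_target = 0.97
lambda = 0.0048
-ln(0.97) = 0.0305
T = 0.0305 / 0.0048
T = 6.3457

6.3457


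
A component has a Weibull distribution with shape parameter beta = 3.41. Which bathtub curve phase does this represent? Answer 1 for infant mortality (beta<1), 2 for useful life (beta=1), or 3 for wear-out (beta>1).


beta = 3.41
Compare beta to 1:
beta < 1 => infant mortality (phase 1)
beta = 1 => useful life (phase 2)
beta > 1 => wear-out (phase 3)
Since beta = 3.41, this is wear-out (increasing failure rate)
Phase = 3

3


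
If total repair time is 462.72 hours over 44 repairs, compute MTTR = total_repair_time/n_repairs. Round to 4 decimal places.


total_repair_time = 462.72
n_repairs = 44
MTTR = 462.72 / 44
MTTR = 10.5164

10.5164


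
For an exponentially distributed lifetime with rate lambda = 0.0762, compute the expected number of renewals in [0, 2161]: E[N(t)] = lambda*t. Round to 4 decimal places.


lambda = 0.0762
t = 2161
E[N(t)] = lambda * t
E[N(t)] = 0.0762 * 2161
E[N(t)] = 164.6682

164.6682


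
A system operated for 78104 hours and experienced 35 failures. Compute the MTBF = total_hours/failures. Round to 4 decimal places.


total_hours = 78104
failures = 35
MTBF = 78104 / 35
MTBF = 2231.5429

2231.5429


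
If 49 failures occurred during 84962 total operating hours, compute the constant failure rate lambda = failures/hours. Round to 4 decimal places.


failures = 49
total_hours = 84962
lambda = 49 / 84962
lambda = 0.0006

0.0006


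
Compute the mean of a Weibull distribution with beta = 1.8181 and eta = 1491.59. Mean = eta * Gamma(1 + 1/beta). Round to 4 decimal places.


beta = 1.8181, eta = 1491.59
1/beta = 0.55
1 + 1/beta = 1.55
Gamma(1.55) = 0.8889
Mean = 1491.59 * 0.8889
Mean = 1325.8298

1325.8298


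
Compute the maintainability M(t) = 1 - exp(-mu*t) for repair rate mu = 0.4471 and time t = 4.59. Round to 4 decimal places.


mu = 0.4471, t = 4.59
mu * t = 0.4471 * 4.59 = 2.0522
exp(-2.0522) = 0.1285
M(t) = 1 - 0.1285
M(t) = 0.8715

0.8715


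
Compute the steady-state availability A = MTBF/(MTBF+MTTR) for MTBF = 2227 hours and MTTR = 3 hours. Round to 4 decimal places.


MTBF = 2227
MTTR = 3
MTBF + MTTR = 2230
A = 2227 / 2230
A = 0.9987

0.9987


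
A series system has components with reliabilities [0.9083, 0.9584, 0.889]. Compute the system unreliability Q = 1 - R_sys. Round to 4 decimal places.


Components: [0.9083, 0.9584, 0.889]
After component 1: product = 0.9083
After component 2: product = 0.8705
After component 3: product = 0.7739
R_sys = 0.7739
Q = 1 - 0.7739 = 0.2261

0.2261


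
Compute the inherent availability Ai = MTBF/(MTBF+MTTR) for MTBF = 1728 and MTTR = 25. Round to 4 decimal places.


MTBF = 1728
MTTR = 25
MTBF + MTTR = 1753
Ai = 1728 / 1753
Ai = 0.9857

0.9857


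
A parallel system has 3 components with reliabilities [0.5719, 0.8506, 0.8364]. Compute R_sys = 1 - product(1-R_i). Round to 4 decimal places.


Components: [0.5719, 0.8506, 0.8364]
(1 - 0.5719) = 0.4281, running product = 0.4281
(1 - 0.8506) = 0.1494, running product = 0.064
(1 - 0.8364) = 0.1636, running product = 0.0105
Product of (1-R_i) = 0.0105
R_sys = 1 - 0.0105 = 0.9895

0.9895


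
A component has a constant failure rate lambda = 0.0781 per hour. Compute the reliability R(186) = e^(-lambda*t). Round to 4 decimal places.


lambda = 0.0781
t = 186
lambda * t = 14.5266
R(t) = e^(-14.5266)
R(t) = 0.0

0.0


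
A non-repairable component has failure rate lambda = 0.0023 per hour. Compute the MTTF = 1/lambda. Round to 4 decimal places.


lambda = 0.0023
MTTF = 1 / 0.0023
MTTF = 434.7826

434.7826


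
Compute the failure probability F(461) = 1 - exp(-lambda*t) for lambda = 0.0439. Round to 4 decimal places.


lambda = 0.0439, t = 461
lambda * t = 20.2379
exp(-20.2379) = 0.0
F(t) = 1 - 0.0
F(t) = 1.0

1.0
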